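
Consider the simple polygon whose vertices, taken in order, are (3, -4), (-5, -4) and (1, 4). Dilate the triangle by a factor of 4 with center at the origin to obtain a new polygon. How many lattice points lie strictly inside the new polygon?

489

Using the shoelace formula, 2A = |[3·(-4) − (-5)·(-4)] + [(-5)·4 − 1·(-4)] + [1·(-4) − 3·4]| = 64, so the area is 32.
Along each edge there are gcd(|Δx|,|Δy|)+1 lattice points, so counting each shared vertex once the boundary has gcd(8,0) + gcd(6,8) + gcd(2,8) = 8+2+2 = 12.
Scaling by 4 multiplies the area by 4² = 16 (so the new area is 512) and multiplies the boundary lattice-point count by 4, giving 48.
By Pick's theorem, the interior count of the dilated polygon is 512 − 48/2 + 1 = 489.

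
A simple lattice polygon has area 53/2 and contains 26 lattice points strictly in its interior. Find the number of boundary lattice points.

Pick's theorem gives A = I + B/2 − 1, so B = 2(A − I + 1) = 2(53/2 − 26 + 1) = 3.

3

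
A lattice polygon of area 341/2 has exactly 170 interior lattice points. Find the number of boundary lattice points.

3

Pick's theorem gives A = I + B/2 − 1, so B = 2(A − I + 1) = 2(341/2 − 170 + 1) = 3.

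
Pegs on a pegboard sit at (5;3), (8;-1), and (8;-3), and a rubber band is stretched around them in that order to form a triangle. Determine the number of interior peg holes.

1

The shoelace formula gives twice the area as |(5·(-1) − 8·3) + (8·(-3) − 8·(-1)) + (8·3 − 5·(-3))| = 6, so the area is 3.
Along each edge there are gcd(|Δx|,|Δy|)+1 lattice points, so counting each shared vertex once the boundary has gcd(3,4) + gcd(0,2) + gcd(3,6) = 1+2+3 = 6.
Pick's theorem gives I = A − B/2 + 1 = 3 − 6/2 + 1 = 1.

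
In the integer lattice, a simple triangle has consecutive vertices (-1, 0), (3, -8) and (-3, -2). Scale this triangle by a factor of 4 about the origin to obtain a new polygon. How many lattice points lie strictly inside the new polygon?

169

By the shoelace formula, twice the signed area is |((-1)·(-8) − 3·0) + (3·(-2) − (-3)·(-8)) + ((-3)·0 − (-1)·(-2))| = 24, so the area is 12.
Along each edge there are gcd(|Δx|,|Δy|)+1 lattice points, so counting each shared vertex once the boundary has gcd(4,8) + gcd(6,6) + gcd(2,2) = 4+6+2 = 12.
Scaling by 4 multiplies the area by 4² = 16 (so the new area is 192) and multiplies the boundary lattice-point count by 4, giving 48.
By Pick's theorem, the interior count of the dilated polygon is 192 − 48/2 + 1 = 169.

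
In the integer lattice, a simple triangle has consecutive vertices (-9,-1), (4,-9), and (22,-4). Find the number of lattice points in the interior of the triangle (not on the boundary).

Using the shoelace formula, 2A = |((-9)·(-9) − 4·(-1)) + (4·(-4) − 22·(-9)) + (22·(-1) − (-9)·(-4))| = 209, so the area is 104.5.
The number of boundary lattice points is Σ gcd(|Δx|,|Δy|) = gcd(13,8) + gcd(18,5) + gcd(31,3) = 1+1+1 = 3.
By Pick's theorem A = I + B/2 − 1, so I = 104.5 − 3/2 + 1 = 104.

104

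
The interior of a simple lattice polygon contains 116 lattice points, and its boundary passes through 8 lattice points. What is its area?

119

Pick's theorem states A = I + B/2 − 1, so A = 116 + 8/2 − 1 = 119.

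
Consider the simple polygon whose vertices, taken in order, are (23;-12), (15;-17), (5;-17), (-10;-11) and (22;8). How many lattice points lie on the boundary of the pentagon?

The number of boundary lattice points is Σ gcd(|Δx|,|Δy|) = gcd(8,5) + gcd(10,0) + gcd(15,6) + gcd(32,19) + gcd(1,20) = 1+10+3+1+1 = 16.

16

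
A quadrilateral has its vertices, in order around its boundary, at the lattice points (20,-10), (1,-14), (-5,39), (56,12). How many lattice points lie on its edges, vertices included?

Summing gcd(|Δx|,|Δy|) over the edges gives the boundary count: gcd(19,4) + gcd(6,53) + gcd(61,27) + gcd(36,22) = 1+1+1+2 = 5.

5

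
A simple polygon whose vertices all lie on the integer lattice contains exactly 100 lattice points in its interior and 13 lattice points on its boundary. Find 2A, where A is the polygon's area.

Pick's theorem states A = I + B/2 − 1, so A = 100 + 13/2 − 1 = 211/2.
Hence 2A = 211.

211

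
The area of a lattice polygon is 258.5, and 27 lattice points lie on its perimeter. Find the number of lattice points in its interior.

From Pick's theorem, I = A − B/2 + 1 = 258.5 − 27/2 + 1 = 246.

246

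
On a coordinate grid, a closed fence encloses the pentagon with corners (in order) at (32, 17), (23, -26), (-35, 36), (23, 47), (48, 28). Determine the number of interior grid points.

2733

The shoelace formula gives twice the area as |(32·(-26) − 23·17) + (23·36 − (-35)·(-26)) + ((-35)·47 − 23·36) + (23·28 − 48·47) + (48·17 − 32·28)| = 5470, so the area is 2735.
The number of boundary lattice points is Σ gcd(|Δx|,|Δy|) = gcd(9,43) + gcd(58,62) + gcd(58,11) + gcd(25,19) + gcd(16,11) = 1+2+1+1+1 = 6.
Pick's theorem gives I = A − B/2 + 1 = 2735 − 6/2 + 1 = 2733.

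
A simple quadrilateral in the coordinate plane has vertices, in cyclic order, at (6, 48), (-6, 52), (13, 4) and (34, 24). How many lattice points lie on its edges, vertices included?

10

The number of boundary lattice points is Σ gcd(|Δx|,|Δy|) = gcd(12,4) + gcd(19,48) + gcd(21,20) + gcd(28,24) = 4+1+1+4 = 10.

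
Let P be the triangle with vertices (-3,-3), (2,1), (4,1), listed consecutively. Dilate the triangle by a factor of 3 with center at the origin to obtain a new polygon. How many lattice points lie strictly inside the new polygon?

Using the shoelace formula, 2A = |[(-3)·1 − 2·(-3)] + [2·1 − 4·1] + [4·(-3) − (-3)·1]| = 8, so the area is 4.
The number of boundary lattice points is Σ gcd(|Δx|,|Δy|) = gcd(5,4) + gcd(2,0) + gcd(7,4) = 1+2+1 = 4.
Scaling by 3 multiplies the area by 3² = 9 (so the new area is 36) and multiplies the boundary lattice-point count by 3, giving 12.
By Pick's theorem, the interior count of the dilated polygon is 36 − 12/2 + 1 = 31.

31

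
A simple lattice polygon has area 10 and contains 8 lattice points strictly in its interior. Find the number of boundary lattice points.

6

Pick's theorem gives A = I + B/2 − 1, so B = 2(A − I + 1) = 2(10 − 8 + 1) = 6.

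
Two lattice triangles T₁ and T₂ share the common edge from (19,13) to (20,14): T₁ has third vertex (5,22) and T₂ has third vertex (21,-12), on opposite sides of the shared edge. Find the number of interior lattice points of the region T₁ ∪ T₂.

The union is the simple quadrilateral with vertices (19,13), (5,22), (20,14), (21,-12) in order.
Using the shoelace formula, 2A = |(19·22 − 5·13) + (5·14 − 20·22) + (20·(-12) − 21·14) + (21·13 − 19·(-12))| = 50, so the area is 25.
Along each edge there are gcd(|Δx|,|Δy|)+1 lattice points, so counting each shared vertex once the boundary has gcd(14,9) + gcd(15,8) + gcd(1,26) + gcd(2,25) = 1+1+1+1 = 4.
By Pick's theorem I = A − B/2 + 1 = 25 − 4/2 + 1 = 24.

24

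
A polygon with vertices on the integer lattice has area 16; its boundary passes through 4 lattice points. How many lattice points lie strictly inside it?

Pick's theorem A = I + B/2 − 1 rearranges to I = A − B/2 + 1 = 16 − 4/2 + 1 = 15.

15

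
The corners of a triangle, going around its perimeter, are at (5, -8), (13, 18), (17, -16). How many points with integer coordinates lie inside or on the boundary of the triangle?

Using the shoelace formula, 2A = |[5·18 − 13·(-8)] + [13·(-16) − 17·18] + [17·(-8) − 5·(-16)]| = 376, so the area is 188.
The number of boundary lattice points is Σ gcd(|Δx|,|Δy|) = gcd(8,26) + gcd(4,34) + gcd(12,8) = 2+2+4 = 8.
Pick's theorem gives I = A − B/2 + 1 = 188 − 8/2 + 1 = 185, so the closed region contains I + B = 185 + 8 = 193 lattice points.

193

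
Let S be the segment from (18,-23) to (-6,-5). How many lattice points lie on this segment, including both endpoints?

7

The number of lattice points on a segment between lattice points is gcd(|Δx|,|Δy|) + 1 = gcd(24,18) + 1 = 6 + 1 = 7.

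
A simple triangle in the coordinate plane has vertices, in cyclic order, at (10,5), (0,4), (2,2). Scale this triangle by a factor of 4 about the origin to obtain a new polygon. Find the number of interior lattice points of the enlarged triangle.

The shoelace formula gives twice the area as |[10·4 − 0·5] + [0·2 − 2·4] + [2·5 − 10·2]| = 22, so the area is 11.
Along each edge there are gcd(|Δx|,|Δy|)+1 lattice points, so counting each shared vertex once the boundary has gcd(10,1) + gcd(2,2) + gcd(8,3) = 1+2+1 = 4.
Scaling by 4 multiplies the area by 4² = 16 (so the new area is 176) and multiplies the boundary lattice-point count by 4, giving 16.
By Pick's theorem, the interior count of the dilated polygon is 176 − 16/2 + 1 = 169.

169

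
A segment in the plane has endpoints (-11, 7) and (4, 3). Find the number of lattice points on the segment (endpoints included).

2

The number of lattice points on a segment between lattice points is gcd(|Δx|,|Δy|) + 1 = gcd(15,4) + 1 = 1 + 1 = 2.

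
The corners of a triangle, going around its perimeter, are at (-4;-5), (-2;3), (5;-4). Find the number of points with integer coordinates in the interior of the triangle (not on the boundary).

The shoelace formula gives twice the area as |((-4)·3 − (-2)·(-5)) + ((-2)·(-4) − 5·3) + (5·(-5) − (-4)·(-4))| = 70, so the area is 35.
Summing gcd(|Δx|,|Δy|) over the edges gives the boundary count: gcd(2,8) + gcd(7,7) + gcd(9,1) = 2+7+1 = 10.
By Pick's theorem A = I + B/2 − 1, so I = 35 − 10/2 + 1 = 31.

31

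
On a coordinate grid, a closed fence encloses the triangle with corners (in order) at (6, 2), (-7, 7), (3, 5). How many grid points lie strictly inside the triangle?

Using the shoelace formula, 2A = |[6·7 − (-7)·2] + [(-7)·5 − 3·7] + [3·2 − 6·5]| = 24, so the area is 12.
Summing gcd(|Δx|,|Δy|) over the edges gives the boundary count: gcd(13,5) + gcd(10,2) + gcd(3,3) = 1+2+3 = 6.
By Pick's theorem A = I + B/2 − 1, so I = 12 − 6/2 + 1 = 10.

10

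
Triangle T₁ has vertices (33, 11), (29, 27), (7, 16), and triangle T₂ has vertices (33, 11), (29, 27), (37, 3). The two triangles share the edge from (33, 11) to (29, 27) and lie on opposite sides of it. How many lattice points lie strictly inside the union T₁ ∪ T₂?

203

The union is the simple quadrilateral with vertices (33, 11), (7, 16), (29, 27), (37, 3) in order.
The shoelace formula gives twice the area as |(33·16 − 7·11) + (7·27 − 29·16) + (29·3 − 37·27) + (37·11 − 33·3)| = 428, so the area is 214.
Summing gcd(|Δx|,|Δy|) over the edges gives the boundary count: gcd(26,5) + gcd(22,11) + gcd(8,24) + gcd(4,8) = 1+11+8+4 = 24.
By Pick's theorem I = A − B/2 + 1 = 214 − 24/2 + 1 = 203.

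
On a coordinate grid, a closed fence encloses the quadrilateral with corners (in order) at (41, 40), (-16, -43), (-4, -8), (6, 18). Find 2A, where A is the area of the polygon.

1689

Using the shoelace formula, 2A = |[41·(-43) − (-16)·40] + [(-16)·(-8) − (-4)·(-43)] + [(-4)·18 − 6·(-8)] + [6·40 − 41·18]| = 1689, so the area is 844.5.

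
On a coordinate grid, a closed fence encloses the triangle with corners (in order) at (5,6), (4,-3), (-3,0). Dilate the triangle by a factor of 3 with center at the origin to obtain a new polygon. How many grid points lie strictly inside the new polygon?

292

The shoelace formula gives twice the area as |[5·(-3) − 4·6] + [4·0 − (-3)·(-3)] + [(-3)·6 − 5·0]| = 66, so the area is 33.
The number of boundary lattice points is Σ gcd(|Δx|,|Δy|) = gcd(1,9) + gcd(7,3) + gcd(8,6) = 1+1+2 = 4.
Scaling by 3 multiplies the area by 3² = 9 (so the new area is 297) and multiplies the boundary lattice-point count by 3, giving 12.
By Pick's theorem, the interior count of the dilated polygon is 297 − 12/2 + 1 = 292.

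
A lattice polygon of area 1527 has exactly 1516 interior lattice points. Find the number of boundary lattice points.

24

Pick's theorem gives A = I + B/2 − 1, so B = 2(A − I + 1) = 2(1527 − 1516 + 1) = 24.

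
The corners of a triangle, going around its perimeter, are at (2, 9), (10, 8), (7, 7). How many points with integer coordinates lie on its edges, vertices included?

3

Summing gcd(|Δx|,|Δy|) over the edges gives the boundary count: gcd(8,1) + gcd(3,1) + gcd(5,2) = 1+1+1 = 3.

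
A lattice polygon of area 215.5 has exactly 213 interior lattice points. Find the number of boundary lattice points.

Pick's theorem gives A = I + B/2 − 1, so B = 2(A − I + 1) = 2(215.5 − 213 + 1) = 7.

7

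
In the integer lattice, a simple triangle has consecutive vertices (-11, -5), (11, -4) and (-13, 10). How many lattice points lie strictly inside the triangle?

The shoelace formula gives twice the area as |[(-11)·(-4) − 11·(-5)] + [11·10 − (-13)·(-4)] + [(-13)·(-5) − (-11)·10]| = 332, so the area is 166.
Summing gcd(|Δx|,|Δy|) over the edges gives the boundary count: gcd(22,1) + gcd(24,14) + gcd(2,15) = 1+2+1 = 4.
Pick's theorem gives I = A − B/2 + 1 = 166 − 4/2 + 1 = 165.

165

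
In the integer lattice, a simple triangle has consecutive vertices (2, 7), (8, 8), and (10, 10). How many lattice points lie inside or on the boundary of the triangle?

8

Using the shoelace formula, 2A = |[2·8 − 8·7] + [8·10 − 10·8] + [10·7 − 2·10]| = 10, so the area is 5.
The number of boundary lattice points is Σ gcd(|Δx|,|Δy|) = gcd(6,1) + gcd(2,2) + gcd(8,3) = 1+2+1 = 4.
Pick's theorem gives I = A − B/2 + 1 = 5 − 4/2 + 1 = 4, so the closed region contains I + B = 4 + 4 = 8 lattice points.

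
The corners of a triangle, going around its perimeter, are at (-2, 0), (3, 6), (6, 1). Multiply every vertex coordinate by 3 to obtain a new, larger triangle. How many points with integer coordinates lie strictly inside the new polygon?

By the shoelace formula, twice the signed area is |((-2)·6 − 3·0) + (3·1 − 6·6) + (6·0 − (-2)·1)| = 43, so the area is 21.5.
The number of boundary lattice points is Σ gcd(|Δx|,|Δy|) = gcd(5,6) + gcd(3,5) + gcd(8,1) = 1+1+1 = 3.
Scaling by 3 multiplies the area by 3² = 9 (so the new area is 193.5) and multiplies the boundary lattice-point count by 3, giving 9.
By Pick's theorem, the interior count of the dilated polygon is 193.5 − 9/2 + 1 = 190.

190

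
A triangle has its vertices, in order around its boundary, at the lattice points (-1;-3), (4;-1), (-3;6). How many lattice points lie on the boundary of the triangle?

The number of boundary lattice points is Σ gcd(|Δx|,|Δy|) = gcd(5,2) + gcd(7,7) + gcd(2,9) = 1+7+1 = 9.

9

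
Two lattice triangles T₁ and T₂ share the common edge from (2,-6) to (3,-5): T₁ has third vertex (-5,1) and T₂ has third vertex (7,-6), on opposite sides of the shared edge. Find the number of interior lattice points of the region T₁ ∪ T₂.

3

The union is the simple quadrilateral with vertices (2,-6), (-5,1), (3,-5), (7,-6) in order.
By the shoelace formula, twice the signed area is |[2·1 − (-5)·(-6)] + [(-5)·(-5) − 3·1] + [3·(-6) − 7·(-5)] + [7·(-6) − 2·(-6)]| = 19, so the area is 19/2.
Summing gcd(|Δx|,|Δy|) over the edges gives the boundary count: gcd(7,7) + gcd(8,6) + gcd(4,1) + gcd(5,0) = 7+2+1+5 = 15.
By Pick's theorem I = A − B/2 + 1 = 19/2 − 15/2 + 1 = 3.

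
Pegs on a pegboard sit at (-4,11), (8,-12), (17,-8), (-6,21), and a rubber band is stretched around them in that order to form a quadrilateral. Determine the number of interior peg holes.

212

By the shoelace formula, twice the signed area is |[(-4)·(-12) − 8·11] + [8·(-8) − 17·(-12)] + [17·21 − (-6)·(-8)] + [(-6)·11 − (-4)·21]| = 427, so the area is 427/2.
The number of boundary lattice points is Σ gcd(|Δx|,|Δy|) = gcd(12,23) + gcd(9,4) + gcd(23,29) + gcd(2,10) = 1+1+1+2 = 5.
Pick's theorem gives I = A − B/2 + 1 = 427/2 − 5/2 + 1 = 212.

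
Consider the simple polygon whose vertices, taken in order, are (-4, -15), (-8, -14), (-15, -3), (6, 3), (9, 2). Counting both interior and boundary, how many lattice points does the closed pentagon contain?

The shoelace formula gives twice the area as |((-4)·(-14) − (-8)·(-15)) + ((-8)·(-3) − (-15)·(-14)) + ((-15)·3 − 6·(-3)) + (6·2 − 9·3) + (9·(-15) − (-4)·2)| = 419, so the area is 419/2.
Along each edge there are gcd(|Δx|,|Δy|)+1 lattice points, so counting each shared vertex once the boundary has gcd(4,1) + gcd(7,11) + gcd(21,6) + gcd(3,1) + gcd(13,17) = 1+1+3+1+1 = 7.
Pick's theorem gives I = A − B/2 + 1 = 419/2 − 7/2 + 1 = 207, so the closed region contains I + B = 207 + 7 = 214 lattice points.

214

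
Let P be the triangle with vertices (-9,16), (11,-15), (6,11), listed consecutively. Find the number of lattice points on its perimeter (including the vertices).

7

Summing gcd(|Δx|,|Δy|) over the edges gives the boundary count: gcd(20,31) + gcd(5,26) + gcd(15,5) = 1+1+5 = 7.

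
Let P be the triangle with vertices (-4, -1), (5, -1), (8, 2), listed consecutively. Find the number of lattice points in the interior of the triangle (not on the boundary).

7

The shoelace formula gives twice the area as |[(-4)·(-1) − 5·(-1)] + [5·2 − 8·(-1)] + [8·(-1) − (-4)·2]| = 27, so the area is 27/2.
The number of boundary lattice points is Σ gcd(|Δx|,|Δy|) = gcd(9,0) + gcd(3,3) + gcd(12,3) = 9+3+3 = 15.
By Pick's theorem A = I + B/2 − 1, so I = 27/2 − 15/2 + 1 = 7.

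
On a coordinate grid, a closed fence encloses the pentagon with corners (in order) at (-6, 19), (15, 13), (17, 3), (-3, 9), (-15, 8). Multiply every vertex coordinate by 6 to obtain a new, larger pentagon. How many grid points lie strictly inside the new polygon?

9028

Using the shoelace formula, 2A = |((-6)·13 − 15·19) + (15·3 − 17·13) + (17·9 − (-3)·3) + ((-3)·8 − (-15)·9) + ((-15)·19 − (-6)·8)| = 503, so the area is 503/2.
The number of boundary lattice points is Σ gcd(|Δx|,|Δy|) = gcd(21,6) + gcd(2,10) + gcd(20,6) + gcd(12,1) + gcd(9,11) = 3+2+2+1+1 = 9.
Scaling by 6 multiplies the area by 6² = 36 (so the new area is 9054) and multiplies the boundary lattice-point count by 6, giving 54.
By Pick's theorem, the interior count of the dilated polygon is 9054 − 54/2 + 1 = 9028.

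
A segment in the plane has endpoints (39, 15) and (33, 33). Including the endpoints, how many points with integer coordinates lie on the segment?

7

The number of lattice points on a segment between lattice points is gcd(|Δx|,|Δy|) + 1 = gcd(6,18) + 1 = 6 + 1 = 7.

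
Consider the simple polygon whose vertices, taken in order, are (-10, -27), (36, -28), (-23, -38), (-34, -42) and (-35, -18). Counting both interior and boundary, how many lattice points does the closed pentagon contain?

By the shoelace formula, twice the signed area is |((-10)·(-28) − 36·(-27)) + (36·(-38) − (-23)·(-28)) + ((-23)·(-42) − (-34)·(-38)) + ((-34)·(-18) − (-35)·(-42)) + ((-35)·(-27) − (-10)·(-18))| = 1179, so the area is 1179/2.
Along each edge there are gcd(|Δx|,|Δy|)+1 lattice points, so counting each shared vertex once the boundary has gcd(46,1) + gcd(59,10) + gcd(11,4) + gcd(1,24) + gcd(25,9) = 1+1+1+1+1 = 5.
Pick's theorem gives I = A − B/2 + 1 = 1179/2 − 5/2 + 1 = 588, so the closed region contains I + B = 588 + 5 = 593 lattice points.

593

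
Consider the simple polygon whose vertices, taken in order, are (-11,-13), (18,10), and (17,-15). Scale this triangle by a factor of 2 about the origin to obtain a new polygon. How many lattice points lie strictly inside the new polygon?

The shoelace formula gives twice the area as |[(-11)·10 − 18·(-13)] + [18·(-15) − 17·10] + [17·(-13) − (-11)·(-15)]| = 702, so the area is 351.
The number of boundary lattice points is Σ gcd(|Δx|,|Δy|) = gcd(29,23) + gcd(1,25) + gcd(28,2) = 1+1+2 = 4.
Scaling by 2 multiplies the area by 2² = 4 (so the new area is 1404) and multiplies the boundary lattice-point count by 2, giving 8.
By Pick's theorem, the interior count of the dilated polygon is 1404 − 8/2 + 1 = 1401.

1401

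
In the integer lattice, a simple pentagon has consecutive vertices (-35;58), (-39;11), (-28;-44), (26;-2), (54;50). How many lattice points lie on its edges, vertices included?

Along each edge there are gcd(|Δx|,|Δy|)+1 lattice points, so counting each shared vertex once the boundary has gcd(4,47) + gcd(11,55) + gcd(54,42) + gcd(28,52) + gcd(89,8) = 1+11+6+4+1 = 23.

23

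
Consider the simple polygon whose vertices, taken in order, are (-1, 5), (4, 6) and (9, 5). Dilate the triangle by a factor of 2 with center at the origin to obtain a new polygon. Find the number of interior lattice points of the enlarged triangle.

9

Using the shoelace formula, 2A = |((-1)·6 − 4·5) + (4·5 − 9·6) + (9·5 − (-1)·5)| = 10, so the area is 5.
Summing gcd(|Δx|,|Δy|) over the edges gives the boundary count: gcd(5,1) + gcd(5,1) + gcd(10,0) = 1+1+10 = 12.
Scaling by 2 multiplies the area by 2² = 4 (so the new area is 20) and multiplies the boundary lattice-point count by 2, giving 24.
By Pick's theorem, the interior count of the dilated polygon is 20 − 24/2 + 1 = 9.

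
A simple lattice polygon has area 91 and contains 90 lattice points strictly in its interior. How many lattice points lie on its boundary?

Pick's theorem gives A = I + B/2 − 1, so B = 2(A − I + 1) = 2(91 − 90 + 1) = 4.

4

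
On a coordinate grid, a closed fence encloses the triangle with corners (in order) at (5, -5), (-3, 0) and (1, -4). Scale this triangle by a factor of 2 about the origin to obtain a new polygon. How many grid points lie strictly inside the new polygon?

The shoelace formula gives twice the area as |(5·0 − (-3)·(-5)) + ((-3)·(-4) − 1·0) + (1·(-5) − 5·(-4))| = 12, so the area is 6.
Along each edge there are gcd(|Δx|,|Δy|)+1 lattice points, so counting each shared vertex once the boundary has gcd(8,5) + gcd(4,4) + gcd(4,1) = 1+4+1 = 6.
Scaling by 2 multiplies the area by 2² = 4 (so the new area is 24) and multiplies the boundary lattice-point count by 2, giving 12.
By Pick's theorem, the interior count of the dilated polygon is 24 − 12/2 + 1 = 19.

19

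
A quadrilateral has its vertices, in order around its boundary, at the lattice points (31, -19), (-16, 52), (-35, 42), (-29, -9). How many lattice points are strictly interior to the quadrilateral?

2403

By the shoelace formula, twice the signed area is |[31·52 − (-16)·(-19)] + [(-16)·42 − (-35)·52] + [(-35)·(-9) − (-29)·42] + [(-29)·(-19) − 31·(-9)]| = 4819, so the area is 2409.5.
Along each edge there are gcd(|Δx|,|Δy|)+1 lattice points, so counting each shared vertex once the boundary has gcd(47,71) + gcd(19,10) + gcd(6,51) + gcd(60,10) = 1+1+3+10 = 15.
Pick's theorem gives I = A − B/2 + 1 = 2409.5 − 15/2 + 1 = 2403.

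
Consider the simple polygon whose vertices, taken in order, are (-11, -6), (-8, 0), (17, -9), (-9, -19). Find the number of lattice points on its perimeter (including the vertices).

Summing gcd(|Δx|,|Δy|) over the edges gives the boundary count: gcd(3,6) + gcd(25,9) + gcd(26,10) + gcd(2,13) = 3+1+2+1 = 7.

7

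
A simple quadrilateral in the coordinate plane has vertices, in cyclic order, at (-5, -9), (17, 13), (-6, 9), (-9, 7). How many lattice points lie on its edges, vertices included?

28

The number of boundary lattice points is Σ gcd(|Δx|,|Δy|) = gcd(22,22) + gcd(23,4) + gcd(3,2) + gcd(4,16) = 22+1+1+4 = 28.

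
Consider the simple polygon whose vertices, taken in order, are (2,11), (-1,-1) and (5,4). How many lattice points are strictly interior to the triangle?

27

The shoelace formula gives twice the area as |(2·(-1) − (-1)·11) + ((-1)·4 − 5·(-1)) + (5·11 − 2·4)| = 57, so the area is 57/2.
The number of boundary lattice points is Σ gcd(|Δx|,|Δy|) = gcd(3,12) + gcd(6,5) + gcd(3,7) = 3+1+1 = 5.
By Pick's theorem A = I + B/2 − 1, so I = 57/2 − 5/2 + 1 = 27.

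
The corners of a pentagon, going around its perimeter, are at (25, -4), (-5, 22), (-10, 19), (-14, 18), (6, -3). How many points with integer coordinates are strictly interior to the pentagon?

361

Using the shoelace formula, 2A = |(25·22 − (-5)·(-4)) + ((-5)·19 − (-10)·22) + ((-10)·18 − (-14)·19) + ((-14)·(-3) − 6·18) + (6·(-4) − 25·(-3))| = 726, so the area is 363.
Summing gcd(|Δx|,|Δy|) over the edges gives the boundary count: gcd(30,26) + gcd(5,3) + gcd(4,1) + gcd(20,21) + gcd(19,1) = 2+1+1+1+1 = 6.
By Pick's theorem A = I + B/2 − 1, so I = 363 − 6/2 + 1 = 361.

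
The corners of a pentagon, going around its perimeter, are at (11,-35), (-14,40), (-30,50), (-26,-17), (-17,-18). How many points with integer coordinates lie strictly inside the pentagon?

1602

Using the shoelace formula, 2A = |(11·40 − (-14)·(-35)) + ((-14)·50 − (-30)·40) + ((-30)·(-17) − (-26)·50) + ((-26)·(-18) − (-17)·(-17)) + ((-17)·(-35) − 11·(-18))| = 3232, so the area is 1616.
Along each edge there are gcd(|Δx|,|Δy|)+1 lattice points, so counting each shared vertex once the boundary has gcd(25,75) + gcd(16,10) + gcd(4,67) + gcd(9,1) + gcd(28,17) = 25+2+1+1+1 = 30.
By Pick's theorem A = I + B/2 − 1, so I = 1616 − 30/2 + 1 = 1602.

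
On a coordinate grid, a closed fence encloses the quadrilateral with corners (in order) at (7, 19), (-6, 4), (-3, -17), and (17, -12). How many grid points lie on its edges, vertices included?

10

Summing gcd(|Δx|,|Δy|) over the edges gives the boundary count: gcd(13,15) + gcd(3,21) + gcd(20,5) + gcd(10,31) = 1+3+5+1 = 10.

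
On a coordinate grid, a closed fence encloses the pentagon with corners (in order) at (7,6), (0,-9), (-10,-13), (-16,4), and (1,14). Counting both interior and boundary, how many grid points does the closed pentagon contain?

365

The shoelace formula gives twice the area as |[7·(-9) − 0·6] + [0·(-13) − (-10)·(-9)] + [(-10)·4 − (-16)·(-13)] + [(-16)·14 − 1·4] + [1·6 − 7·14]| = 721, so the area is 360.5.
Along each edge there are gcd(|Δx|,|Δy|)+1 lattice points, so counting each shared vertex once the boundary has gcd(7,15) + gcd(10,4) + gcd(6,17) + gcd(17,10) + gcd(6,8) = 1+2+1+1+2 = 7.
Pick's theorem gives I = A − B/2 + 1 = 360.5 − 7/2 + 1 = 358, so the closed region contains I + B = 358 + 7 = 365 lattice points.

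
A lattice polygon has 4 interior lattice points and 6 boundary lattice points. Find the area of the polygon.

By Pick's theorem, A = I + B/2 − 1 = 4 + 6/2 − 1 = 6.

6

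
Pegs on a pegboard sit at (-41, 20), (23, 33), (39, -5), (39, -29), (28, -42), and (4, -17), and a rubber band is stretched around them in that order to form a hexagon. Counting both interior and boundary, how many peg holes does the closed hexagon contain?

2967

Using the shoelace formula, 2A = |((-41)·33 − 23·20) + (23·(-5) − 39·33) + (39·(-29) − 39·(-5)) + (39·(-42) − 28·(-29)) + (28·(-17) − 4·(-42)) + (4·20 − (-41)·(-17))| = 5902, so the area is 2951.
Summing gcd(|Δx|,|Δy|) over the edges gives the boundary count: gcd(64,13) + gcd(16,38) + gcd(0,24) + gcd(11,13) + gcd(24,25) + gcd(45,37) = 1+2+24+1+1+1 = 30.
Pick's theorem gives I = A − B/2 + 1 = 2951 − 30/2 + 1 = 2937, so the closed region contains I + B = 2937 + 30 = 2967 lattice points.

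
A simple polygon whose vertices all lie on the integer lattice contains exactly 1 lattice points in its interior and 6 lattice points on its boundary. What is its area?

3

Pick's theorem states A = I + B/2 − 1, so A = 1 + 6/2 − 1 = 3.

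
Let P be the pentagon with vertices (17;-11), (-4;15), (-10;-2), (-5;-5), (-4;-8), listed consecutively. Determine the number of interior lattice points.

The shoelace formula gives twice the area as |[17·15 − (-4)·(-11)] + [(-4)·(-2) − (-10)·15] + [(-10)·(-5) − (-5)·(-2)] + [(-5)·(-8) − (-4)·(-5)] + [(-4)·(-11) − 17·(-8)]| = 609, so the area is 304.5.
The number of boundary lattice points is Σ gcd(|Δx|,|Δy|) = gcd(21,26) + gcd(6,17) + gcd(5,3) + gcd(1,3) + gcd(21,3) = 1+1+1+1+3 = 7.
Pick's theorem gives I = A − B/2 + 1 = 304.5 − 7/2 + 1 = 302.

302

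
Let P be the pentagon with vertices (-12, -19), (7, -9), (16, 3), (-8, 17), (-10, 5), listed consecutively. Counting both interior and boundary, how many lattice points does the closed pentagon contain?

547

Using the shoelace formula, 2A = |((-12)·(-9) − 7·(-19)) + (7·3 − 16·(-9)) + (16·17 − (-8)·3) + ((-8)·5 − (-10)·17) + ((-10)·(-19) − (-12)·5)| = 1082, so the area is 541.
The number of boundary lattice points is Σ gcd(|Δx|,|Δy|) = gcd(19,10) + gcd(9,12) + gcd(24,14) + gcd(2,12) + gcd(2,24) = 1+3+2+2+2 = 10.
Pick's theorem gives I = A − B/2 + 1 = 541 − 10/2 + 1 = 537, so the closed region contains I + B = 537 + 10 = 547 lattice points.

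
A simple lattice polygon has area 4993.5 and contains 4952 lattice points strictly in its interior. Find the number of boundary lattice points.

85

Pick's theorem gives A = I + B/2 − 1, so B = 2(A − I + 1) = 2(4993.5 − 4952 + 1) = 85.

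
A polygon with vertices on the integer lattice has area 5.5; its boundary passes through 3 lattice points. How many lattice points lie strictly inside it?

5

From Pick's theorem, I = A − B/2 + 1 = 5.5 − 3/2 + 1 = 5.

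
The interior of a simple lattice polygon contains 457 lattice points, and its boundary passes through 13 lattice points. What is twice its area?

925

By Pick's theorem, A = I + B/2 − 1 = 457 + 13/2 − 1 = 925/2.
Hence 2A = 925.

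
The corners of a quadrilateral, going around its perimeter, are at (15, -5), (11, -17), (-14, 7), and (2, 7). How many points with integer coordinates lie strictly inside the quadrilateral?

284

The shoelace formula gives twice the area as |[15·(-17) − 11·(-5)] + [11·7 − (-14)·(-17)] + [(-14)·7 − 2·7] + [2·(-5) − 15·7]| = 588, so the area is 294.
Along each edge there are gcd(|Δx|,|Δy|)+1 lattice points, so counting each shared vertex once the boundary has gcd(4,12) + gcd(25,24) + gcd(16,0) + gcd(13,12) = 4+1+16+1 = 22.
By Pick's theorem A = I + B/2 − 1, so I = 294 − 22/2 + 1 = 284.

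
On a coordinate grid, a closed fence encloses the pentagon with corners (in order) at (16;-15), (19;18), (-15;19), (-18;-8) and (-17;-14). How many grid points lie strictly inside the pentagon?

1127

The shoelace formula gives twice the area as |(16·18 − 19·(-15)) + (19·19 − (-15)·18) + ((-15)·(-8) − (-18)·19) + ((-18)·(-14) − (-17)·(-8)) + ((-17)·(-15) − 16·(-14))| = 2261, so the area is 1130.5.
Along each edge there are gcd(|Δx|,|Δy|)+1 lattice points, so counting each shared vertex once the boundary has gcd(3,33) + gcd(34,1) + gcd(3,27) + gcd(1,6) + gcd(33,1) = 3+1+3+1+1 = 9.
Pick's theorem gives I = A − B/2 + 1 = 1130.5 − 9/2 + 1 = 1127.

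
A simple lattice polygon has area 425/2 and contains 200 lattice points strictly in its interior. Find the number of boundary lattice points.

Pick's theorem gives A = I + B/2 − 1, so B = 2(A − I + 1) = 2(425/2 − 200 + 1) = 27.

27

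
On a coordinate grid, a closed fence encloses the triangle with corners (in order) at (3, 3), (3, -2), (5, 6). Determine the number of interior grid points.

2

Using the shoelace formula, 2A = |[3·(-2) − 3·3] + [3·6 − 5·(-2)] + [5·3 − 3·6]| = 10, so the area is 5.
The number of boundary lattice points is Σ gcd(|Δx|,|Δy|) = gcd(0,5) + gcd(2,8) + gcd(2,3) = 5+2+1 = 8.
By Pick's theorem A = I + B/2 − 1, so I = 5 − 8/2 + 1 = 2.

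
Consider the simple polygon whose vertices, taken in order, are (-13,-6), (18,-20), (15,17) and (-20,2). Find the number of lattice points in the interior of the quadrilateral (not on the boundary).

The shoelace formula gives twice the area as |((-13)·(-20) − 18·(-6)) + (18·17 − 15·(-20)) + (15·2 − (-20)·17) + ((-20)·(-6) − (-13)·2)| = 1490, so the area is 745.
Summing gcd(|Δx|,|Δy|) over the edges gives the boundary count: gcd(31,14) + gcd(3,37) + gcd(35,15) + gcd(7,8) = 1+1+5+1 = 8.
Pick's theorem gives I = A − B/2 + 1 = 745 − 8/2 + 1 = 742.

742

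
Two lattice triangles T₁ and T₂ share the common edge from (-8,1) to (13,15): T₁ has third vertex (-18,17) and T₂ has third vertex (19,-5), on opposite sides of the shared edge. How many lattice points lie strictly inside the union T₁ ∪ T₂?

487

The union is the simple quadrilateral with vertices (-8,1), (-18,17), (13,15), (19,-5) in order.
Using the shoelace formula, 2A = |((-8)·17 − (-18)·1) + ((-18)·15 − 13·17) + (13·(-5) − 19·15) + (19·1 − (-8)·(-5))| = 980, so the area is 490.
Along each edge there are gcd(|Δx|,|Δy|)+1 lattice points, so counting each shared vertex once the boundary has gcd(10,16) + gcd(31,2) + gcd(6,20) + gcd(27,6) = 2+1+2+3 = 8.
By Pick's theorem I = A − B/2 + 1 = 490 − 8/2 + 1 = 487.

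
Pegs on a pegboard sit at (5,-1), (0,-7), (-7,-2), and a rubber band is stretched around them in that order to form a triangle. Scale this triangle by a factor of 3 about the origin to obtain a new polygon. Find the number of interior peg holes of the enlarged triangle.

298

By the shoelace formula, twice the signed area is |[5·(-7) − 0·(-1)] + [0·(-2) − (-7)·(-7)] + [(-7)·(-1) − 5·(-2)]| = 67, so the area is 67/2.
Summing gcd(|Δx|,|Δy|) over the edges gives the boundary count: gcd(5,6) + gcd(7,5) + gcd(12,1) = 1+1+1 = 3.
Scaling by 3 multiplies the area by 3² = 9 (so the new area is 603/2) and multiplies the boundary lattice-point count by 3, giving 9.
By Pick's theorem, the interior count of the dilated polygon is 603/2 − 9/2 + 1 = 298.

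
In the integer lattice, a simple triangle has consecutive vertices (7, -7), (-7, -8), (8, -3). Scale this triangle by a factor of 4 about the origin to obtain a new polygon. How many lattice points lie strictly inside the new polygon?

427

The shoelace formula gives twice the area as |(7·(-8) − (-7)·(-7)) + ((-7)·(-3) − 8·(-8)) + (8·(-7) − 7·(-3))| = 55, so the area is 55/2.
The number of boundary lattice points is Σ gcd(|Δx|,|Δy|) = gcd(14,1) + gcd(15,5) + gcd(1,4) = 1+5+1 = 7.
Scaling by 4 multiplies the area by 4² = 16 (so the new area is 440) and multiplies the boundary lattice-point count by 4, giving 28.
By Pick's theorem, the interior count of the dilated polygon is 440 − 28/2 + 1 = 427.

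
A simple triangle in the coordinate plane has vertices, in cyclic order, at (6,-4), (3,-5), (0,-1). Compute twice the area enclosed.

By the shoelace formula, twice the signed area is |[6·(-5) − 3·(-4)] + [3·(-1) − 0·(-5)] + [0·(-4) − 6·(-1)]| = 15, so the area is 7.5.

15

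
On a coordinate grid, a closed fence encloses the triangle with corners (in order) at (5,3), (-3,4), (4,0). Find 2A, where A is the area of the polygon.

25

Using the shoelace formula, 2A = |[5·4 − (-3)·3] + [(-3)·0 − 4·4] + [4·3 − 5·0]| = 25, so the area is 12.5.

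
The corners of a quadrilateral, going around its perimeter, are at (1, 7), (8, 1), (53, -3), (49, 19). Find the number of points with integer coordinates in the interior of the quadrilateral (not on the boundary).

By the shoelace formula, twice the signed area is |(1·1 − 8·7) + (8·(-3) − 53·1) + (53·19 − 49·(-3)) + (49·7 − 1·19)| = 1346, so the area is 673.
Along each edge there are gcd(|Δx|,|Δy|)+1 lattice points, so counting each shared vertex once the boundary has gcd(7,6) + gcd(45,4) + gcd(4,22) + gcd(48,12) = 1+1+2+12 = 16.
Pick's theorem gives I = A − B/2 + 1 = 673 − 16/2 + 1 = 666.

666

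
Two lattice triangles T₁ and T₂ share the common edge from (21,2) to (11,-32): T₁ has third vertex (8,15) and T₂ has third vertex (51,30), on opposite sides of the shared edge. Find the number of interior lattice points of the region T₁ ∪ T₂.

The union is the simple quadrilateral with vertices (21,2), (8,15), (11,-32), (51,30) in order.
By the shoelace formula, twice the signed area is |[21·15 − 8·2] + [8·(-32) − 11·15] + [11·30 − 51·(-32)] + [51·2 − 21·30]| = 1312, so the area is 656.
The number of boundary lattice points is Σ gcd(|Δx|,|Δy|) = gcd(13,13) + gcd(3,47) + gcd(40,62) + gcd(30,28) = 13+1+2+2 = 18.
By Pick's theorem I = A − B/2 + 1 = 656 − 18/2 + 1 = 648.

648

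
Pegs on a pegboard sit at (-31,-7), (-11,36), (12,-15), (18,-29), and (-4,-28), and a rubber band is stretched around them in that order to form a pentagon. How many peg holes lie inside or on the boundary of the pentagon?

1504

By the shoelace formula, twice the signed area is |[(-31)·36 − (-11)·(-7)] + [(-11)·(-15) − 12·36] + [12·(-29) − 18·(-15)] + [18·(-28) − (-4)·(-29)] + [(-4)·(-7) − (-31)·(-28)]| = 2998, so the area is 1499.
Summing gcd(|Δx|,|Δy|) over the edges gives the boundary count: gcd(20,43) + gcd(23,51) + gcd(6,14) + gcd(22,1) + gcd(27,21) = 1+1+2+1+3 = 8.
Pick's theorem gives I = A − B/2 + 1 = 1499 − 8/2 + 1 = 1496, so the closed region contains I + B = 1496 + 8 = 1504 lattice points.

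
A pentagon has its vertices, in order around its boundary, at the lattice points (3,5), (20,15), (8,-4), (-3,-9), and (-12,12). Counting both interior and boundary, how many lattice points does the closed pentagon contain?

By the shoelace formula, twice the signed area is |[3·15 − 20·5] + [20·(-4) − 8·15] + [8·(-9) − (-3)·(-4)] + [(-3)·12 − (-12)·(-9)] + [(-12)·5 − 3·12]| = 579, so the area is 579/2.
Summing gcd(|Δx|,|Δy|) over the edges gives the boundary count: gcd(17,10) + gcd(12,19) + gcd(11,5) + gcd(9,21) + gcd(15,7) = 1+1+1+3+1 = 7.
Pick's theorem gives I = A − B/2 + 1 = 579/2 − 7/2 + 1 = 287, so the closed region contains I + B = 287 + 7 = 294 lattice points.

294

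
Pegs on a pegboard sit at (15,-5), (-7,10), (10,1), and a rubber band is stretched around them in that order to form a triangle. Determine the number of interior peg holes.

Using the shoelace formula, 2A = |[15·10 − (-7)·(-5)] + [(-7)·1 − 10·10] + [10·(-5) − 15·1]| = 57, so the area is 28.5.
Summing gcd(|Δx|,|Δy|) over the edges gives the boundary count: gcd(22,15) + gcd(17,9) + gcd(5,6) = 1+1+1 = 3.
By Pick's theorem A = I + B/2 − 1, so I = 28.5 − 3/2 + 1 = 28.

28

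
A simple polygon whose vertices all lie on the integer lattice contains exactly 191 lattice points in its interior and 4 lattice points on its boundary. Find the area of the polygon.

192

Pick's theorem states A = I + B/2 − 1, so A = 191 + 4/2 − 1 = 192.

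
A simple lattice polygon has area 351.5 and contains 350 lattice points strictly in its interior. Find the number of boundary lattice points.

5

Pick's theorem gives A = I + B/2 − 1, so B = 2(A − I + 1) = 2(351.5 − 350 + 1) = 5.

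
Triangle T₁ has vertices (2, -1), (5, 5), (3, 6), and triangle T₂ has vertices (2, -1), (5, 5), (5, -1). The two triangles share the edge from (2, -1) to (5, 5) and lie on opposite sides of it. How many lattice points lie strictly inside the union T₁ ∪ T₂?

12

The union is the simple quadrilateral with vertices (2, -1), (3, 6), (5, 5), (5, -1) in order.
The shoelace formula gives twice the area as |[2·6 − 3·(-1)] + [3·5 − 5·6] + [5·(-1) − 5·5] + [5·(-1) − 2·(-1)]| = 33, so the area is 16.5.
Summing gcd(|Δx|,|Δy|) over the edges gives the boundary count: gcd(1,7) + gcd(2,1) + gcd(0,6) + gcd(3,0) = 1+1+6+3 = 11.
By Pick's theorem I = A − B/2 + 1 = 16.5 − 11/2 + 1 = 12.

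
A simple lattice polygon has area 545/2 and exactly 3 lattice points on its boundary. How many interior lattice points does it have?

From Pick's theorem, I = A − B/2 + 1 = 545/2 − 3/2 + 1 = 272.

272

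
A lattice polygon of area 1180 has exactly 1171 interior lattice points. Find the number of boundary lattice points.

20

Pick's theorem gives A = I + B/2 − 1, so B = 2(A − I + 1) = 2(1180 − 1171 + 1) = 20.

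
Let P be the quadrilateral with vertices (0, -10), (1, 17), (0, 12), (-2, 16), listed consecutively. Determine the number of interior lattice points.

Using the shoelace formula, 2A = |(0·17 − 1·(-10)) + (1·12 − 0·17) + (0·16 − (-2)·12) + ((-2)·(-10) − 0·16)| = 66, so the area is 33.
The number of boundary lattice points is Σ gcd(|Δx|,|Δy|) = gcd(1,27) + gcd(1,5) + gcd(2,4) + gcd(2,26) = 1+1+2+2 = 6.
By Pick's theorem A = I + B/2 − 1, so I = 33 − 6/2 + 1 = 31.

31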